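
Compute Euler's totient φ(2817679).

2758080

Factor: 2817679 = 131 · 137 · 157.
φ(2817679) = (131−1) · (137−1) · (157−1) = 130 · 136 · 156 = 2758080.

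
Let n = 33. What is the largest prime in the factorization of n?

33 = 3 · 11
11 is prime.
So 33 = 3 · 11; the largest prime factor is 11.

11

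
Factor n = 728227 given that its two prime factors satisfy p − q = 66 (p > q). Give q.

Since p = q + 66, we have 728227 = q(q + 66), so q² + 66q − 728227 = 0.
Discriminant: 66² + 4·728227 = 4356 + 2912908 = 2917264; √2917264 = 1708.
q = (−66 + 1708)/2 = 821, and p = q + 66 = 887.
Check: 821 · 887 = 728227.

821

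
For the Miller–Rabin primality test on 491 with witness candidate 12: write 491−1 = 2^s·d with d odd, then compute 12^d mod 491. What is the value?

491 − 1 = 490 = 2^1 · 245, so d = 245.
12^1 ≡ 12 (mod 491)
12^2 ≡ 12^2 = 144 ≡ 144 (mod 491)
12^4 ≡ 144^2 = 20736 ≡ 114 (mod 491)
12^8 ≡ 114^2 = 12996 ≡ 230 (mod 491)
12^16 ≡ 230^2 = 52900 ≡ 363 (mod 491)
12^32 ≡ 363^2 = 131769 ≡ 181 (mod 491)
12^64 ≡ 181^2 = 32761 ≡ 355 (mod 491)
12^128 ≡ 355^2 = 126025 ≡ 329 (mod 491)
245 = 128 + 64 + 32 + 16 + 4 + 1 in binary powers of 2.
So 12^245 ≡ 329 · 355 · 181 · 363 · 114 · 12 ≡ 1 (mod 491).
Since 12^d ≡ 1 (mod 491), base 12 does not prove 491 composite.

1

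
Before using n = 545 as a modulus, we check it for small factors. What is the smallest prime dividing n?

545 is odd.
Digit sum 14, not divisible by 3.
Ends in 5: divisible by 5.

5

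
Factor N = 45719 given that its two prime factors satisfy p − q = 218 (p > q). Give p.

Since p = q + 218, we have 45719 = q(q + 218), so q² + 218q − 45719 = 0.
Discriminant: 218² + 4·45719 = 47524 + 182876 = 230400; √230400 = 480.
q = (−218 + 480)/2 = 131, and p = q + 218 = 349.
Check: 131 · 349 = 45719.

349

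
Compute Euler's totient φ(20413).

Factor: 20413 = 137 · 149.
φ(20413) = (137−1) · (149−1) = 136 · 148 = 20128.

20128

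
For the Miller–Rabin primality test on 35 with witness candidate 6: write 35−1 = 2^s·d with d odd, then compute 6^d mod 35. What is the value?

6

35 − 1 = 34 = 2^1 · 17, so d = 17.
6^1 ≡ 6 (mod 35)
6^2 ≡ 6^2 = 36 ≡ 1 (mod 35)
6^4 ≡ 1^2 = 1 ≡ 1 (mod 35)
6^8 ≡ 1^2 = 1 ≡ 1 (mod 35)
6^16 ≡ 1^2 = 1 ≡ 1 (mod 35)
17 = 16 + 1 in binary powers of 2.
So 6^17 ≡ 1 · 6 ≡ 6 (mod 35).
Squaring chain: 6; never reaches −1, so base 6 is a Miller–Rabin witness that 35 is composite.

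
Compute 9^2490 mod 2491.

9^1 ≡ 9 (mod 2491)
9^2 ≡ 9^2 = 81 ≡ 81 (mod 2491)
9^4 ≡ 81^2 = 6561 ≡ 1579 (mod 2491)
9^8 ≡ 1579^2 = 2493241 ≡ 2241 (mod 2491)
9^16 ≡ 2241^2 = 5022081 ≡ 225 (mod 2491)
9^32 ≡ 225^2 = 50625 ≡ 805 (mod 2491)
9^64 ≡ 805^2 = 648025 ≡ 365 (mod 2491)
9^128 ≡ 365^2 = 133225 ≡ 1202 (mod 2491)
9^256 ≡ 1202^2 = 1444804 ≡ 24 (mod 2491)
9^512 ≡ 24^2 = 576 ≡ 576 (mod 2491)
9^1024 ≡ 576^2 = 331776 ≡ 473 (mod 2491)
9^2048 ≡ 473^2 = 223729 ≡ 2030 (mod 2491)
2490 = 2048 + 256 + 128 + 32 + 16 + 8 + 2 in binary powers of 2.
So 9^2490 ≡ 2030 · 24 · 1202 · 805 · 225 · 2241 · 81 ≡ 811 (mod 2491).
Since 811 ≠ 1, base 9 is a Fermat witness: 2491 is composite.

811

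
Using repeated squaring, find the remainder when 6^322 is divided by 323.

6^1 ≡ 6 (mod 323)
6^2 ≡ 6^2 = 36 ≡ 36 (mod 323)
6^4 ≡ 36^2 = 1296 ≡ 4 (mod 323)
6^8 ≡ 4^2 = 16 ≡ 16 (mod 323)
6^16 ≡ 16^2 = 256 ≡ 256 (mod 323)
6^32 ≡ 256^2 = 65536 ≡ 290 (mod 323)
6^64 ≡ 290^2 = 84100 ≡ 120 (mod 323)
6^128 ≡ 120^2 = 14400 ≡ 188 (mod 323)
6^256 ≡ 188^2 = 35344 ≡ 137 (mod 323)
322 = 256 + 64 + 2 in binary powers of 2.
So 6^322 ≡ 137 · 120 · 36 ≡ 104 (mod 323).
Since 104 ≠ 1, base 6 is a Fermat witness: 323 is composite.

104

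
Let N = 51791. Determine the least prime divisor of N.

51791 is odd.
Digit sum 23, not divisible by 3.
Ends in 1: not divisible by 5.
7: 51791 = 7·7398 + 5
11: 51791 = 11·4708 + 3
13: 51791 = 13·3983 + 12
17: 51791 = 17·3046 + 9
19: 51791 = 19·2725 + 16
23: 51791 = 23·2251 + 18
29: 51791 = 29·1785 + 26
31: 51791 = 31·1670 + 21
37: 51791 = 37·1399 + 28
41: 51791 = 41·1263 + 8
43: 51791 = 43·1204 + 19
47: 51791 = 47·1101 + 44
53: 51791 = 53·977 + 10
59: 51791 = 59·877 + 48
61: 51791 = 61·849 + 2
67: 51791 = 67·773

67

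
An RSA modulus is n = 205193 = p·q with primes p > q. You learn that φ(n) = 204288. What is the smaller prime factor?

φ(n) = (p−1)(q−1) = n − (p+q) + 1, so p + q = 205193 − 204288 + 1 = 906.
p and q are the roots of t² − 906t + 205193 = 0.
Discriminant: 906² − 4·205193 = 820836 − 820772 = 64; √64 = 8.
q = (906 − 8)/2 = 449, p = (906 + 8)/2 = 457.
Check: 449 · 457 = 205193.

449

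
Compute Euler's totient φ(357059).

Factor: 357059 = 47 · 71 · 107.
φ(357059) = (47−1) · (71−1) · (107−1) = 46 · 70 · 106 = 341320.

341320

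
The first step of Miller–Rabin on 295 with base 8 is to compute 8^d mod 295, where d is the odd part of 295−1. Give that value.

172

295 − 1 = 294 = 2^1 · 147, so d = 147.
8^1 ≡ 8 (mod 295)
8^2 ≡ 8^2 = 64 ≡ 64 (mod 295)
8^4 ≡ 64^2 = 4096 ≡ 261 (mod 295)
8^8 ≡ 261^2 = 68121 ≡ 271 (mod 295)
8^16 ≡ 271^2 = 73441 ≡ 281 (mod 295)
8^32 ≡ 281^2 = 78961 ≡ 196 (mod 295)
8^64 ≡ 196^2 = 38416 ≡ 66 (mod 295)
8^128 ≡ 66^2 = 4356 ≡ 226 (mod 295)
147 = 128 + 16 + 2 + 1 in binary powers of 2.
So 8^147 ≡ 226 · 281 · 64 · 8 ≡ 172 (mod 295).
Squaring chain: 172; never reaches −1, so base 8 is a Miller–Rabin witness that 295 is composite.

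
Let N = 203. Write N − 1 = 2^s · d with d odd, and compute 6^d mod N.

13

203 − 1 = 202 = 2^1 · 101, so d = 101.
6^1 ≡ 6 (mod 203)
6^2 ≡ 6^2 = 36 ≡ 36 (mod 203)
6^4 ≡ 36^2 = 1296 ≡ 78 (mod 203)
6^8 ≡ 78^2 = 6084 ≡ 197 (mod 203)
6^16 ≡ 197^2 = 38809 ≡ 36 (mod 203)
6^32 ≡ 36^2 = 1296 ≡ 78 (mod 203)
6^64 ≡ 78^2 = 6084 ≡ 197 (mod 203)
101 = 64 + 32 + 4 + 1 in binary powers of 2.
So 6^101 ≡ 197 · 78 · 78 · 6 ≡ 13 (mod 203).
Squaring chain: 13; never reaches −1, so base 6 is a Miller–Rabin witness that 203 is composite.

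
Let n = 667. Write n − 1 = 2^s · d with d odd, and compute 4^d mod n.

179

667 − 1 = 666 = 2^1 · 333, so d = 333.
4^1 ≡ 4 (mod 667)
4^2 ≡ 4^2 = 16 ≡ 16 (mod 667)
4^4 ≡ 16^2 = 256 ≡ 256 (mod 667)
4^8 ≡ 256^2 = 65536 ≡ 170 (mod 667)
4^16 ≡ 170^2 = 28900 ≡ 219 (mod 667)
4^32 ≡ 219^2 = 47961 ≡ 604 (mod 667)
4^64 ≡ 604^2 = 364816 ≡ 634 (mod 667)
4^128 ≡ 634^2 = 401956 ≡ 422 (mod 667)
4^256 ≡ 422^2 = 178084 ≡ 662 (mod 667)
333 = 256 + 64 + 8 + 4 + 1 in binary powers of 2.
So 4^333 ≡ 662 · 634 · 170 · 256 · 4 ≡ 179 (mod 667).
Squaring chain: 179; never reaches −1, so base 4 is a Miller–Rabin witness that 667 is composite.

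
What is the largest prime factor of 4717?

4717 = 53 · 89
89 is prime.
So 4717 = 53 · 89; the largest prime factor is 89.

89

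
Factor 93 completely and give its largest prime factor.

93 = 3 · 31
31 is prime.
So 93 = 3 · 31; the largest prime factor is 31.

31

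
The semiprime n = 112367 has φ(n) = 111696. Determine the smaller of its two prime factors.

φ(n) = (p−1)(q−1) = n − (p+q) + 1, so p + q = 112367 − 111696 + 1 = 672.
p and q are the roots of t² − 672t + 112367 = 0.
Discriminant: 672² − 4·112367 = 451584 − 449468 = 2116; √2116 = 46.
q = (672 − 46)/2 = 313, p = (672 + 46)/2 = 359.
Check: 313 · 359 = 112367.

313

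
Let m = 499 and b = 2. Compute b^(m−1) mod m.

1

2^1 ≡ 2 (mod 499)
2^2 ≡ 2^2 = 4 ≡ 4 (mod 499)
2^4 ≡ 4^2 = 16 ≡ 16 (mod 499)
2^8 ≡ 16^2 = 256 ≡ 256 (mod 499)
2^16 ≡ 256^2 = 65536 ≡ 167 (mod 499)
2^32 ≡ 167^2 = 27889 ≡ 444 (mod 499)
2^64 ≡ 444^2 = 197136 ≡ 31 (mod 499)
2^128 ≡ 31^2 = 961 ≡ 462 (mod 499)
2^256 ≡ 462^2 = 213444 ≡ 371 (mod 499)
498 = 256 + 128 + 64 + 32 + 16 + 2 in binary powers of 2.
So 2^498 ≡ 371 · 462 · 31 · 444 · 167 · 4 ≡ 1 (mod 499).
Since the result is 1, base 2 gives no evidence that 499 is composite.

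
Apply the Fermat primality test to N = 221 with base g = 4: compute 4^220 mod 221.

4^1 ≡ 4 (mod 221)
4^2 ≡ 4^2 = 16 ≡ 16 (mod 221)
4^4 ≡ 16^2 = 256 ≡ 35 (mod 221)
4^8 ≡ 35^2 = 1225 ≡ 120 (mod 221)
4^16 ≡ 120^2 = 14400 ≡ 35 (mod 221)
4^32 ≡ 35^2 = 1225 ≡ 120 (mod 221)
4^64 ≡ 120^2 = 14400 ≡ 35 (mod 221)
4^128 ≡ 35^2 = 1225 ≡ 120 (mod 221)
220 = 128 + 64 + 16 + 8 + 4 in binary powers of 2.
So 4^220 ≡ 120 · 35 · 35 · 120 · 35 ≡ 35 (mod 221).
Since 35 ≠ 1, base 4 is a Fermat witness: 221 is composite.

35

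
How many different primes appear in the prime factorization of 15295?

4

15295 = 5 · 3059
3059 = 7 · 437
437 = 19 · 23
15295 = 5 · 7 · 19 · 23, which has 4 distinct prime factors.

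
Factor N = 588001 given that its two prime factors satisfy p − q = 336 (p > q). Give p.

Since p = q + 336, we have 588001 = q(q + 336), so q² + 336q − 588001 = 0.
Discriminant: 336² + 4·588001 = 112896 + 2352004 = 2464900; √2464900 = 1570.
q = (−336 + 1570)/2 = 617, and p = q + 336 = 953.
Check: 617 · 953 = 588001.

953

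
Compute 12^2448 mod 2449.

12^1 ≡ 12 (mod 2449)
12^2 ≡ 12^2 = 144 ≡ 144 (mod 2449)
12^4 ≡ 144^2 = 20736 ≡ 1144 (mod 2449)
12^8 ≡ 1144^2 = 1308736 ≡ 970 (mod 2449)
12^16 ≡ 970^2 = 940900 ≡ 484 (mod 2449)
12^32 ≡ 484^2 = 234256 ≡ 1601 (mod 2449)
12^64 ≡ 1601^2 = 2563201 ≡ 1547 (mod 2449)
12^128 ≡ 1547^2 = 2393209 ≡ 536 (mod 2449)
12^256 ≡ 536^2 = 287296 ≡ 763 (mod 2449)
12^512 ≡ 763^2 = 582169 ≡ 1756 (mod 2449)
12^1024 ≡ 1756^2 = 3083536 ≡ 245 (mod 2449)
12^2048 ≡ 245^2 = 60025 ≡ 1249 (mod 2449)
2448 = 2048 + 256 + 128 + 16 in binary powers of 2.
So 12^2448 ≡ 1249 · 763 · 536 · 484 ≡ 907 (mod 2449).
Since 907 ≠ 1, base 12 is a Fermat witness: 2449 is composite.

907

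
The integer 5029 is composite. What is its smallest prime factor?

47

5029 is odd.
Digit sum 16, not divisible by 3.
Ends in 9: not divisible by 5.
7: 5029 = 7·718 + 3
11: 5029 = 11·457 + 2
13: 5029 = 13·386 + 11
17: 5029 = 17·295 + 14
19: 5029 = 19·264 + 13
23: 5029 = 23·218 + 15
29: 5029 = 29·173 + 12
31: 5029 = 31·162 + 7
37: 5029 = 37·135 + 34
41: 5029 = 41·122 + 27
43: 5029 = 43·116 + 41
47: 5029 = 47·107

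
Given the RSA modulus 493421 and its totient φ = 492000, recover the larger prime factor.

821

φ(n) = (p−1)(q−1) = n − (p+q) + 1, so p + q = 493421 − 492000 + 1 = 1422.
p and q are the roots of t² − 1422t + 493421 = 0.
Discriminant: 1422² − 4·493421 = 2022084 − 1973684 = 48400; √48400 = 220.
q = (1422 − 220)/2 = 601, p = (1422 + 220)/2 = 821.
Check: 601 · 821 = 493421.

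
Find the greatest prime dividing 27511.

27511 = 11 · 2501
2501 = 41 · 61
61 is prime.
So 27511 = 11 · 41 · 61; the largest prime factor is 61.

61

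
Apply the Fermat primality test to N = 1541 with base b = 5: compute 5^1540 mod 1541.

5^1 ≡ 5 (mod 1541)
5^2 ≡ 5^2 = 25 ≡ 25 (mod 1541)
5^4 ≡ 25^2 = 625 ≡ 625 (mod 1541)
5^8 ≡ 625^2 = 390625 ≡ 752 (mod 1541)
5^16 ≡ 752^2 = 565504 ≡ 1498 (mod 1541)
5^32 ≡ 1498^2 = 2244004 ≡ 308 (mod 1541)
5^64 ≡ 308^2 = 94864 ≡ 863 (mod 1541)
5^128 ≡ 863^2 = 744769 ≡ 466 (mod 1541)
5^256 ≡ 466^2 = 217156 ≡ 1416 (mod 1541)
5^512 ≡ 1416^2 = 2005056 ≡ 215 (mod 1541)
5^1024 ≡ 215^2 = 46225 ≡ 1536 (mod 1541)
1540 = 1024 + 512 + 4 in binary powers of 2.
So 5^1540 ≡ 1536 · 215 · 625 ≡ 1 (mod 1541).
Since the result is 1, base 5 gives no evidence that 1541 is composite.

1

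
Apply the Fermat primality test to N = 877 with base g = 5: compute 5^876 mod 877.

5^1 ≡ 5 (mod 877)
5^2 ≡ 5^2 = 25 ≡ 25 (mod 877)
5^4 ≡ 25^2 = 625 ≡ 625 (mod 877)
5^8 ≡ 625^2 = 390625 ≡ 360 (mod 877)
5^16 ≡ 360^2 = 129600 ≡ 681 (mod 877)
5^32 ≡ 681^2 = 463761 ≡ 705 (mod 877)
5^64 ≡ 705^2 = 497025 ≡ 643 (mod 877)
5^128 ≡ 643^2 = 413449 ≡ 382 (mod 877)
5^256 ≡ 382^2 = 145924 ≡ 342 (mod 877)
5^512 ≡ 342^2 = 116964 ≡ 323 (mod 877)
876 = 512 + 256 + 64 + 32 + 8 + 4 in binary powers of 2.
So 5^876 ≡ 323 · 342 · 643 · 705 · 360 · 625 ≡ 1 (mod 877).
Since the result is 1, base 5 gives no evidence that 877 is composite.

1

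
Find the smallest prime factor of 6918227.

43

6918227 is odd.
Digit sum 35, not divisible by 3.
Ends in 7: not divisible by 5.
7: 6918227 = 7·988318 + 1
11: 6918227 = 11·628929 + 8
13: 6918227 = 13·532171 + 4
17: 6918227 = 17·406954 + 9
19: 6918227 = 19·364117 + 4
23: 6918227 = 23·300792 + 11
29: 6918227 = 29·238559 + 16
31: 6918227 = 31·223168 + 19
37: 6918227 = 37·186979 + 4
41: 6918227 = 41·168737 + 10
43: 6918227 = 43·160889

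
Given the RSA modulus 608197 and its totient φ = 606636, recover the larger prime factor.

823

φ(n) = (p−1)(q−1) = n − (p+q) + 1, so p + q = 608197 − 606636 + 1 = 1562.
p and q are the roots of t² − 1562t + 608197 = 0.
Discriminant: 1562² − 4·608197 = 2439844 − 2432788 = 7056; √7056 = 84.
q = (1562 − 84)/2 = 739, p = (1562 + 84)/2 = 823.
Check: 739 · 823 = 608197.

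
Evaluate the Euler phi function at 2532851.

Factor: 2532851 = 89 · 149 · 191.
φ(2532851) = (89−1) · (149−1) · (191−1) = 88 · 148 · 190 = 2474560.

2474560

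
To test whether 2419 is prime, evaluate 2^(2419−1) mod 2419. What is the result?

1138

2^1 ≡ 2 (mod 2419)
2^2 ≡ 2^2 = 4 ≡ 4 (mod 2419)
2^4 ≡ 4^2 = 16 ≡ 16 (mod 2419)
2^8 ≡ 16^2 = 256 ≡ 256 (mod 2419)
2^16 ≡ 256^2 = 65536 ≡ 223 (mod 2419)
2^32 ≡ 223^2 = 49729 ≡ 1349 (mod 2419)
2^64 ≡ 1349^2 = 1819801 ≡ 713 (mod 2419)
2^128 ≡ 713^2 = 508369 ≡ 379 (mod 2419)
2^256 ≡ 379^2 = 143641 ≡ 920 (mod 2419)
2^512 ≡ 920^2 = 846400 ≡ 2169 (mod 2419)
2^1024 ≡ 2169^2 = 4704561 ≡ 2025 (mod 2419)
2^2048 ≡ 2025^2 = 4100625 ≡ 420 (mod 2419)
2418 = 2048 + 256 + 64 + 32 + 16 + 2 in binary powers of 2.
So 2^2418 ≡ 420 · 920 · 713 · 1349 · 223 · 4 ≡ 1138 (mod 2419).
Since 1138 ≠ 1, base 2 is a Fermat witness: 2419 is composite.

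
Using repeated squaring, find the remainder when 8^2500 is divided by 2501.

8^1 ≡ 8 (mod 2501)
8^2 ≡ 8^2 = 64 ≡ 64 (mod 2501)
8^4 ≡ 64^2 = 4096 ≡ 1595 (mod 2501)
8^8 ≡ 1595^2 = 2544025 ≡ 508 (mod 2501)
8^16 ≡ 508^2 = 258064 ≡ 461 (mod 2501)
8^32 ≡ 461^2 = 212521 ≡ 2437 (mod 2501)
8^64 ≡ 2437^2 = 5938969 ≡ 1595 (mod 2501)
8^128 ≡ 1595^2 = 2544025 ≡ 508 (mod 2501)
8^256 ≡ 508^2 = 258064 ≡ 461 (mod 2501)
8^512 ≡ 461^2 = 212521 ≡ 2437 (mod 2501)
8^1024 ≡ 2437^2 = 5938969 ≡ 1595 (mod 2501)
8^2048 ≡ 1595^2 = 2544025 ≡ 508 (mod 2501)
2500 = 2048 + 256 + 128 + 64 + 4 in binary powers of 2.
So 8^2500 ≡ 508 · 461 · 508 · 1595 · 1595 ≡ 1 (mod 2501).
Since the result is 1, base 8 gives no evidence that 2501 is composite.

1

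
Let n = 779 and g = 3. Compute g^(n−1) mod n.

214

3^1 ≡ 3 (mod 779)
3^2 ≡ 3^2 = 9 ≡ 9 (mod 779)
3^4 ≡ 9^2 = 81 ≡ 81 (mod 779)
3^8 ≡ 81^2 = 6561 ≡ 329 (mod 779)
3^16 ≡ 329^2 = 108241 ≡ 739 (mod 779)
3^32 ≡ 739^2 = 546121 ≡ 42 (mod 779)
3^64 ≡ 42^2 = 1764 ≡ 206 (mod 779)
3^128 ≡ 206^2 = 42436 ≡ 370 (mod 779)
3^256 ≡ 370^2 = 136900 ≡ 575 (mod 779)
3^512 ≡ 575^2 = 330625 ≡ 329 (mod 779)
778 = 512 + 256 + 8 + 2 in binary powers of 2.
So 3^778 ≡ 329 · 575 · 329 · 9 ≡ 214 (mod 779).
Since 214 ≠ 1, base 3 is a Fermat witness: 779 is composite.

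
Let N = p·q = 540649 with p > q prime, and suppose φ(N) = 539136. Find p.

937

φ(n) = (p−1)(q−1) = n − (p+q) + 1, so p + q = 540649 − 539136 + 1 = 1514.
p and q are the roots of t² − 1514t + 540649 = 0.
Discriminant: 1514² − 4·540649 = 2292196 − 2162596 = 129600; √129600 = 360.
q = (1514 − 360)/2 = 577, p = (1514 + 360)/2 = 937.
Check: 577 · 937 = 540649.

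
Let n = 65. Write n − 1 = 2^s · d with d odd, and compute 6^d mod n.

65 − 1 = 64 = 2^6 · 1, so d = 1.
6^1 ≡ 6 (mod 65)
1 = 1 in binary powers of 2.
So 6^1 ≡ 6 ≡ 6 (mod 65).
Squaring chain: 6 → 36 → 61 → 16 → 61 → 16; never reaches −1, so base 6 is a Miller–Rabin witness that 65 is composite.

6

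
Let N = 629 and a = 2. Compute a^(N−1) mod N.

305

2^1 ≡ 2 (mod 629)
2^2 ≡ 2^2 = 4 ≡ 4 (mod 629)
2^4 ≡ 4^2 = 16 ≡ 16 (mod 629)
2^8 ≡ 16^2 = 256 ≡ 256 (mod 629)
2^16 ≡ 256^2 = 65536 ≡ 120 (mod 629)
2^32 ≡ 120^2 = 14400 ≡ 562 (mod 629)
2^64 ≡ 562^2 = 315844 ≡ 86 (mod 629)
2^128 ≡ 86^2 = 7396 ≡ 477 (mod 629)
2^256 ≡ 477^2 = 227529 ≡ 460 (mod 629)
2^512 ≡ 460^2 = 211600 ≡ 256 (mod 629)
628 = 512 + 64 + 32 + 16 + 4 in binary powers of 2.
So 2^628 ≡ 256 · 86 · 562 · 120 · 16 ≡ 305 (mod 629).
Since 305 ≠ 1, base 2 is a Fermat witness: 629 is composite.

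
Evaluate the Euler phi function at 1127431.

1091328

Factor: 1127431 = 59 · 97 · 197.
φ(1127431) = (59−1) · (97−1) · (197−1) = 58 · 96 · 196 = 1091328.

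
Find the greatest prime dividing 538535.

538535 = 5 · 107707
107707 = 37 · 2911
2911 = 41 · 71
71 is prime.
So 538535 = 5 · 37 · 41 · 71; the largest prime factor is 71.

71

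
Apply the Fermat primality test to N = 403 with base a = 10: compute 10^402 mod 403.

66

10^1 ≡ 10 (mod 403)
10^2 ≡ 10^2 = 100 ≡ 100 (mod 403)
10^4 ≡ 100^2 = 10000 ≡ 328 (mod 403)
10^8 ≡ 328^2 = 107584 ≡ 386 (mod 403)
10^16 ≡ 386^2 = 148996 ≡ 289 (mod 403)
10^32 ≡ 289^2 = 83521 ≡ 100 (mod 403)
10^64 ≡ 100^2 = 10000 ≡ 328 (mod 403)
10^128 ≡ 328^2 = 107584 ≡ 386 (mod 403)
10^256 ≡ 386^2 = 148996 ≡ 289 (mod 403)
402 = 256 + 128 + 16 + 2 in binary powers of 2.
So 10^402 ≡ 289 · 386 · 289 · 100 ≡ 66 (mod 403).
Since 66 ≠ 1, base 10 is a Fermat witness: 403 is composite.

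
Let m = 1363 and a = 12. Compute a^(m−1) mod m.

12^1 ≡ 12 (mod 1363)
12^2 ≡ 12^2 = 144 ≡ 144 (mod 1363)
12^4 ≡ 144^2 = 20736 ≡ 291 (mod 1363)
12^8 ≡ 291^2 = 84681 ≡ 175 (mod 1363)
12^16 ≡ 175^2 = 30625 ≡ 639 (mod 1363)
12^32 ≡ 639^2 = 408321 ≡ 784 (mod 1363)
12^64 ≡ 784^2 = 614656 ≡ 1306 (mod 1363)
12^128 ≡ 1306^2 = 1705636 ≡ 523 (mod 1363)
12^256 ≡ 523^2 = 273529 ≡ 929 (mod 1363)
12^512 ≡ 929^2 = 863041 ≡ 262 (mod 1363)
12^1024 ≡ 262^2 = 68644 ≡ 494 (mod 1363)
1362 = 1024 + 256 + 64 + 16 + 2 in binary powers of 2.
So 12^1362 ≡ 494 · 929 · 1306 · 639 · 144 ≡ 202 (mod 1363).
Since 202 ≠ 1, base 12 is a Fermat witness: 1363 is composite.

202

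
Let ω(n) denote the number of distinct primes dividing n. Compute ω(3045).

3045 = 3 · 1015
1015 = 5 · 203
203 = 7 · 29
3045 = 3 · 5 · 7 · 29, which has 4 distinct prime factors.

4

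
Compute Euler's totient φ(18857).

Factor: 18857 = 109 · 173.
φ(18857) = (109−1) · (173−1) = 108 · 172 = 18576.

18576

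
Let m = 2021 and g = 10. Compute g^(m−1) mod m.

10^1 ≡ 10 (mod 2021)
10^2 ≡ 10^2 = 100 ≡ 100 (mod 2021)
10^4 ≡ 100^2 = 10000 ≡ 1916 (mod 2021)
10^8 ≡ 1916^2 = 3671056 ≡ 920 (mod 2021)
10^16 ≡ 920^2 = 846400 ≡ 1622 (mod 2021)
10^32 ≡ 1622^2 = 2630884 ≡ 1563 (mod 2021)
10^64 ≡ 1563^2 = 2442969 ≡ 1601 (mod 2021)
10^128 ≡ 1601^2 = 2563201 ≡ 573 (mod 2021)
10^256 ≡ 573^2 = 328329 ≡ 927 (mod 2021)
10^512 ≡ 927^2 = 859329 ≡ 404 (mod 2021)
10^1024 ≡ 404^2 = 163216 ≡ 1536 (mod 2021)
2020 = 1024 + 512 + 256 + 128 + 64 + 32 + 4 in binary powers of 2.
So 10^2020 ≡ 1536 · 404 · 927 · 573 · 1601 · 1563 · 1916 ≡ 1615 (mod 2021).
Since 1615 ≠ 1, base 10 is a Fermat witness: 2021 is composite.

1615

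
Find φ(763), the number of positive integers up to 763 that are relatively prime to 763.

Factor: 763 = 7 · 109.
φ(763) = (7−1) · (109−1) = 6 · 108 = 648.

648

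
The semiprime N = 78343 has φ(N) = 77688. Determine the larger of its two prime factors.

φ(n) = (p−1)(q−1) = n − (p+q) + 1, so p + q = 78343 − 77688 + 1 = 656.
p and q are the roots of t² − 656t + 78343 = 0.
Discriminant: 656² − 4·78343 = 430336 − 313372 = 116964; √116964 = 342.
q = (656 − 342)/2 = 157, p = (656 + 342)/2 = 499.
Check: 157 · 499 = 78343.

499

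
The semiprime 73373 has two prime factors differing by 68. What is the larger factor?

307

Since p = q + 68, we have 73373 = q(q + 68), so q² + 68q − 73373 = 0.
Discriminant: 68² + 4·73373 = 4624 + 293492 = 298116; √298116 = 546.
q = (−68 + 546)/2 = 239, and p = q + 68 = 307.
Check: 239 · 307 = 73373.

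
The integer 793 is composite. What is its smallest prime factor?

793 is odd.
Digit sum 19, not divisible by 3.
Ends in 3: not divisible by 5.
7: 793 = 7·113 + 2
11: 793 = 11·72 + 1
13: 793 = 13·61

13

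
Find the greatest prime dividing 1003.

59

1003 = 17 · 59
59 is prime.
So 1003 = 17 · 59; the largest prime factor is 59.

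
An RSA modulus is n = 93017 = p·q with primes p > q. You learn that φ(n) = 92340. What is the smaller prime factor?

191

φ(n) = (p−1)(q−1) = n − (p+q) + 1, so p + q = 93017 − 92340 + 1 = 678.
p and q are the roots of t² − 678t + 93017 = 0.
Discriminant: 678² − 4·93017 = 459684 − 372068 = 87616; √87616 = 296.
q = (678 − 296)/2 = 191, p = (678 + 296)/2 = 487.
Check: 191 · 487 = 93017.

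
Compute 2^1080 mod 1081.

2^1 ≡ 2 (mod 1081)
2^2 ≡ 2^2 = 4 ≡ 4 (mod 1081)
2^4 ≡ 4^2 = 16 ≡ 16 (mod 1081)
2^8 ≡ 16^2 = 256 ≡ 256 (mod 1081)
2^16 ≡ 256^2 = 65536 ≡ 676 (mod 1081)
2^32 ≡ 676^2 = 456976 ≡ 794 (mod 1081)
2^64 ≡ 794^2 = 630436 ≡ 213 (mod 1081)
2^128 ≡ 213^2 = 45369 ≡ 1048 (mod 1081)
2^256 ≡ 1048^2 = 1098304 ≡ 8 (mod 1081)
2^512 ≡ 8^2 = 64 ≡ 64 (mod 1081)
2^1024 ≡ 64^2 = 4096 ≡ 853 (mod 1081)
1080 = 1024 + 32 + 16 + 8 in binary powers of 2.
So 2^1080 ≡ 853 · 794 · 676 · 256 ≡ 165 (mod 1081).
Since 165 ≠ 1, base 2 is a Fermat witness: 1081 is composite.

165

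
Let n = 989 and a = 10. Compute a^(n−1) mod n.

440

10^1 ≡ 10 (mod 989)
10^2 ≡ 10^2 = 100 ≡ 100 (mod 989)
10^4 ≡ 100^2 = 10000 ≡ 110 (mod 989)
10^8 ≡ 110^2 = 12100 ≡ 232 (mod 989)
10^16 ≡ 232^2 = 53824 ≡ 418 (mod 989)
10^32 ≡ 418^2 = 174724 ≡ 660 (mod 989)
10^64 ≡ 660^2 = 435600 ≡ 440 (mod 989)
10^128 ≡ 440^2 = 193600 ≡ 745 (mod 989)
10^256 ≡ 745^2 = 555025 ≡ 196 (mod 989)
10^512 ≡ 196^2 = 38416 ≡ 834 (mod 989)
988 = 512 + 256 + 128 + 64 + 16 + 8 + 4 in binary powers of 2.
So 10^988 ≡ 834 · 196 · 745 · 440 · 418 · 232 · 110 ≡ 440 (mod 989).
Since 440 ≠ 1, base 10 is a Fermat witness: 989 is composite.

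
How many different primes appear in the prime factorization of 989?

2

989 = 23 · 43
989 = 23 · 43, which has 2 distinct prime factors.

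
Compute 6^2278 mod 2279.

6^1 ≡ 6 (mod 2279)
6^2 ≡ 6^2 = 36 ≡ 36 (mod 2279)
6^4 ≡ 36^2 = 1296 ≡ 1296 (mod 2279)
6^8 ≡ 1296^2 = 1679616 ≡ 2272 (mod 2279)
6^16 ≡ 2272^2 = 5161984 ≡ 49 (mod 2279)
6^32 ≡ 49^2 = 2401 ≡ 122 (mod 2279)
6^64 ≡ 122^2 = 14884 ≡ 1210 (mod 2279)
6^128 ≡ 1210^2 = 1464100 ≡ 982 (mod 2279)
6^256 ≡ 982^2 = 964324 ≡ 307 (mod 2279)
6^512 ≡ 307^2 = 94249 ≡ 810 (mod 2279)
6^1024 ≡ 810^2 = 656100 ≡ 2027 (mod 2279)
6^2048 ≡ 2027^2 = 4108729 ≡ 1971 (mod 2279)
2278 = 2048 + 128 + 64 + 32 + 4 + 2 in binary powers of 2.
So 6^2278 ≡ 1971 · 982 · 1210 · 122 · 1296 · 36 ≡ 49 (mod 2279).
Since 49 ≠ 1, base 6 is a Fermat witness: 2279 is composite.

49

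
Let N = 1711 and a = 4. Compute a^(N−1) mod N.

4^1 ≡ 4 (mod 1711)
4^2 ≡ 4^2 = 16 ≡ 16 (mod 1711)
4^4 ≡ 16^2 = 256 ≡ 256 (mod 1711)
4^8 ≡ 256^2 = 65536 ≡ 518 (mod 1711)
4^16 ≡ 518^2 = 268324 ≡ 1408 (mod 1711)
4^32 ≡ 1408^2 = 1982464 ≡ 1126 (mod 1711)
4^64 ≡ 1126^2 = 1267876 ≡ 25 (mod 1711)
4^128 ≡ 25^2 = 625 ≡ 625 (mod 1711)
4^256 ≡ 625^2 = 390625 ≡ 517 (mod 1711)
4^512 ≡ 517^2 = 267289 ≡ 373 (mod 1711)
4^1024 ≡ 373^2 = 139129 ≡ 538 (mod 1711)
1710 = 1024 + 512 + 128 + 32 + 8 + 4 + 2 in binary powers of 2.
So 4^1710 ≡ 538 · 373 · 625 · 1126 · 518 · 256 · 16 ≡ 74 (mod 1711).
Since 74 ≠ 1, base 4 is a Fermat witness: 1711 is composite.

74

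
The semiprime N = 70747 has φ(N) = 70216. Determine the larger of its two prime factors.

269

φ(n) = (p−1)(q−1) = n − (p+q) + 1, so p + q = 70747 − 70216 + 1 = 532.
p and q are the roots of t² − 532t + 70747 = 0.
Discriminant: 532² − 4·70747 = 283024 − 282988 = 36; √36 = 6.
q = (532 − 6)/2 = 263, p = (532 + 6)/2 = 269.
Check: 263 · 269 = 70747.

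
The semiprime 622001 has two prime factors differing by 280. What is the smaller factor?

661

Since p = q + 280, we have 622001 = q(q + 280), so q² + 280q − 622001 = 0.
Discriminant: 280² + 4·622001 = 78400 + 2488004 = 2566404; √2566404 = 1602.
q = (−280 + 1602)/2 = 661, and p = q + 280 = 941.
Check: 661 · 941 = 622001.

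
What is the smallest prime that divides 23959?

23959 is odd.
Digit sum 28, not divisible by 3.
Ends in 9: not divisible by 5.
7: 23959 = 7·3422 + 5
11: 23959 = 11·2178 + 1
13: 23959 = 13·1843

13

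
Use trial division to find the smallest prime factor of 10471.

37

10471 is odd.
Digit sum 13, not divisible by 3.
Ends in 1: not divisible by 5.
7: 10471 = 7·1495 + 6
11: 10471 = 11·951 + 10
13: 10471 = 13·805 + 6
17: 10471 = 17·615 + 16
19: 10471 = 19·551 + 2
23: 10471 = 23·455 + 6
29: 10471 = 29·361 + 2
31: 10471 = 31·337 + 24
37: 10471 = 37·283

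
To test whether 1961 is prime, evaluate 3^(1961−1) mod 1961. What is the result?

3^1 ≡ 3 (mod 1961)
3^2 ≡ 3^2 = 9 ≡ 9 (mod 1961)
3^4 ≡ 9^2 = 81 ≡ 81 (mod 1961)
3^8 ≡ 81^2 = 6561 ≡ 678 (mod 1961)
3^16 ≡ 678^2 = 459684 ≡ 810 (mod 1961)
3^32 ≡ 810^2 = 656100 ≡ 1126 (mod 1961)
3^64 ≡ 1126^2 = 1267876 ≡ 1070 (mod 1961)
3^128 ≡ 1070^2 = 1144900 ≡ 1637 (mod 1961)
3^256 ≡ 1637^2 = 2679769 ≡ 1043 (mod 1961)
3^512 ≡ 1043^2 = 1087849 ≡ 1455 (mod 1961)
3^1024 ≡ 1455^2 = 2117025 ≡ 1106 (mod 1961)
1960 = 1024 + 512 + 256 + 128 + 32 + 8 in binary powers of 2.
So 3^1960 ≡ 1106 · 1455 · 1043 · 1637 · 1126 · 678 ≡ 1106 (mod 1961).
Since 1106 ≠ 1, base 3 is a Fermat witness: 1961 is composite.

1106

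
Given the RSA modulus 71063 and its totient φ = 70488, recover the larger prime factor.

397

φ(n) = (p−1)(q−1) = n − (p+q) + 1, so p + q = 71063 − 70488 + 1 = 576.
p and q are the roots of t² − 576t + 71063 = 0.
Discriminant: 576² − 4·71063 = 331776 − 284252 = 47524; √47524 = 218.
q = (576 − 218)/2 = 179, p = (576 + 218)/2 = 397.
Check: 179 · 397 = 71063.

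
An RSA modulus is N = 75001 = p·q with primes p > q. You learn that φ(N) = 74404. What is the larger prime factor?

φ(n) = (p−1)(q−1) = n − (p+q) + 1, so p + q = 75001 − 74404 + 1 = 598.
p and q are the roots of t² − 598t + 75001 = 0.
Discriminant: 598² − 4·75001 = 357604 − 300004 = 57600; √57600 = 240.
q = (598 − 240)/2 = 179, p = (598 + 240)/2 = 419.
Check: 179 · 419 = 75001.

419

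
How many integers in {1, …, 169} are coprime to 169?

156

Factor: 169 = 13^2.
φ(169) = 13^1·(13−1) = 156.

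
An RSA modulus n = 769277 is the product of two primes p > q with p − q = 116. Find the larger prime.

937

Since p = q + 116, we have 769277 = q(q + 116), so q² + 116q − 769277 = 0.
Discriminant: 116² + 4·769277 = 13456 + 3077108 = 3090564; √3090564 = 1758.
q = (−116 + 1758)/2 = 821, and p = q + 116 = 937.
Check: 821 · 937 = 769277.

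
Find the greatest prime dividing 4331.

4331 = 61 · 71
71 is prime.
So 4331 = 61 · 71; the largest prime factor is 71.

71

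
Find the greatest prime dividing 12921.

73

12921 = 3 · 4307
4307 = 59 · 73
73 is prime.
So 12921 = 3 · 59 · 73; the largest prime factor is 73.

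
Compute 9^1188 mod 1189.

9^1 ≡ 9 (mod 1189)
9^2 ≡ 9^2 = 81 ≡ 81 (mod 1189)
9^4 ≡ 81^2 = 6561 ≡ 616 (mod 1189)
9^8 ≡ 616^2 = 379456 ≡ 165 (mod 1189)
9^16 ≡ 165^2 = 27225 ≡ 1067 (mod 1189)
9^32 ≡ 1067^2 = 1138489 ≡ 616 (mod 1189)
9^64 ≡ 616^2 = 379456 ≡ 165 (mod 1189)
9^128 ≡ 165^2 = 27225 ≡ 1067 (mod 1189)
9^256 ≡ 1067^2 = 1138489 ≡ 616 (mod 1189)
9^512 ≡ 616^2 = 379456 ≡ 165 (mod 1189)
9^1024 ≡ 165^2 = 27225 ≡ 1067 (mod 1189)
1188 = 1024 + 128 + 32 + 4 in binary powers of 2.
So 9^1188 ≡ 1067 · 1067 · 616 · 616 ≡ 575 (mod 1189).
Since 575 ≠ 1, base 9 is a Fermat witness: 1189 is composite.

575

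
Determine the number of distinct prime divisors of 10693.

2

10693 = 17^2 · 37
10693 = 17^2 · 37, which has 2 distinct prime factors.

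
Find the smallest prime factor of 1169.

1169 is odd.
Digit sum 17, not divisible by 3.
Ends in 9: not divisible by 5.
7: 1169 = 7·167

7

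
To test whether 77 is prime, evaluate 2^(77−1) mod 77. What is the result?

9

2^1 ≡ 2 (mod 77)
2^2 ≡ 2^2 = 4 ≡ 4 (mod 77)
2^4 ≡ 4^2 = 16 ≡ 16 (mod 77)
2^8 ≡ 16^2 = 256 ≡ 25 (mod 77)
2^16 ≡ 25^2 = 625 ≡ 9 (mod 77)
2^32 ≡ 9^2 = 81 ≡ 4 (mod 77)
2^64 ≡ 4^2 = 16 ≡ 16 (mod 77)
76 = 64 + 8 + 4 in binary powers of 2.
So 2^76 ≡ 16 · 25 · 16 ≡ 9 (mod 77).
Since 9 ≠ 1, base 2 is a Fermat witness: 77 is composite.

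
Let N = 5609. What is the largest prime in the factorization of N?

5609 = 71 · 79
79 is prime.
So 5609 = 71 · 79; the largest prime factor is 79.

79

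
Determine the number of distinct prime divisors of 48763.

48763 = 11^2 · 403
403 = 13 · 31
48763 = 11^2 · 13 · 31, which has 3 distinct prime factors.

3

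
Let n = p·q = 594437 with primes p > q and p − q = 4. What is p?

773

Since p = q + 4, we have 594437 = q(q + 4), so q² + 4q − 594437 = 0.
Discriminant: 4² + 4·594437 = 16 + 2377748 = 2377764; √2377764 = 1542.
q = (−4 + 1542)/2 = 769, and p = q + 4 = 773.
Check: 769 · 773 = 594437.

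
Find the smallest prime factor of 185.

185 is odd.
Digit sum 14, not divisible by 3.
Ends in 5: divisible by 5.

5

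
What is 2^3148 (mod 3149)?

1322

2^1 ≡ 2 (mod 3149)
2^2 ≡ 2^2 = 4 ≡ 4 (mod 3149)
2^4 ≡ 4^2 = 16 ≡ 16 (mod 3149)
2^8 ≡ 16^2 = 256 ≡ 256 (mod 3149)
2^16 ≡ 256^2 = 65536 ≡ 2556 (mod 3149)
2^32 ≡ 2556^2 = 6533136 ≡ 2110 (mod 3149)
2^64 ≡ 2110^2 = 4452100 ≡ 2563 (mod 3149)
2^128 ≡ 2563^2 = 6568969 ≡ 155 (mod 3149)
2^256 ≡ 155^2 = 24025 ≡ 1982 (mod 3149)
2^512 ≡ 1982^2 = 3928324 ≡ 1521 (mod 3149)
2^1024 ≡ 1521^2 = 2313441 ≡ 2075 (mod 3149)
2^2048 ≡ 2075^2 = 4305625 ≡ 942 (mod 3149)
3148 = 2048 + 1024 + 64 + 8 + 4 in binary powers of 2.
So 2^3148 ≡ 942 · 2075 · 2563 · 256 · 16 ≡ 1322 (mod 3149).
Since 1322 ≠ 1, base 2 is a Fermat witness: 3149 is composite.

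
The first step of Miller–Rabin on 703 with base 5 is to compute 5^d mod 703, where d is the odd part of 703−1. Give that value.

438

703 − 1 = 702 = 2^1 · 351, so d = 351.
5^1 ≡ 5 (mod 703)
5^2 ≡ 5^2 = 25 ≡ 25 (mod 703)
5^4 ≡ 25^2 = 625 ≡ 625 (mod 703)
5^8 ≡ 625^2 = 390625 ≡ 460 (mod 703)
5^16 ≡ 460^2 = 211600 ≡ 700 (mod 703)
5^32 ≡ 700^2 = 490000 ≡ 9 (mod 703)
5^64 ≡ 9^2 = 81 ≡ 81 (mod 703)
5^128 ≡ 81^2 = 6561 ≡ 234 (mod 703)
5^256 ≡ 234^2 = 54756 ≡ 625 (mod 703)
351 = 256 + 64 + 16 + 8 + 4 + 2 + 1 in binary powers of 2.
So 5^351 ≡ 625 · 81 · 700 · 460 · 625 · 25 · 5 ≡ 438 (mod 703).
Squaring chain: 438; never reaches −1, so base 5 is a Miller–Rabin witness that 703 is composite.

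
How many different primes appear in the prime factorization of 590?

590 = 2 · 295
295 = 5 · 59
590 = 2 · 5 · 59, which has 3 distinct prime factors.

3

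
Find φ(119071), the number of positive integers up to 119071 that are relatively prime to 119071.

109560

Factor: 119071 = 23 · 31 · 167.
φ(119071) = (23−1) · (31−1) · (167−1) = 22 · 30 · 166 = 109560.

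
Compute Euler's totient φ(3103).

Factor: 3103 = 29 · 107.
φ(3103) = (29−1) · (107−1) = 28 · 106 = 2968.

2968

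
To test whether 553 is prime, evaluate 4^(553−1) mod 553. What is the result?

4^1 ≡ 4 (mod 553)
4^2 ≡ 4^2 = 16 ≡ 16 (mod 553)
4^4 ≡ 16^2 = 256 ≡ 256 (mod 553)
4^8 ≡ 256^2 = 65536 ≡ 282 (mod 553)
4^16 ≡ 282^2 = 79524 ≡ 445 (mod 553)
4^32 ≡ 445^2 = 198025 ≡ 51 (mod 553)
4^64 ≡ 51^2 = 2601 ≡ 389 (mod 553)
4^128 ≡ 389^2 = 151321 ≡ 352 (mod 553)
4^256 ≡ 352^2 = 123904 ≡ 32 (mod 553)
4^512 ≡ 32^2 = 1024 ≡ 471 (mod 553)
552 = 512 + 32 + 8 in binary powers of 2.
So 4^552 ≡ 471 · 51 · 282 ≡ 225 (mod 553).
Since 225 ≠ 1, base 4 is a Fermat witness: 553 is composite.

225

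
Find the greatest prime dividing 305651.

305651 = 53 · 5767
5767 = 73 · 79
79 is prime.
So 305651 = 53 · 73 · 79; the largest prime factor is 79.

79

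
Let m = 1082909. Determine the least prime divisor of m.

1082909 is odd.
Digit sum 29, not divisible by 3.
Ends in 9: not divisible by 5.
7: 1082909 = 7·154701 + 2
11: 1082909 = 11·98446 + 3
13: 1082909 = 13·83300 + 9
17: 1082909 = 17·63700 + 9
19: 1082909 = 19·56995 + 4
23: 1082909 = 23·47083

23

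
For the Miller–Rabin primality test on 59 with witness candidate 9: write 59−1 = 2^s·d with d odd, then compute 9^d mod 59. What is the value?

59 − 1 = 58 = 2^1 · 29, so d = 29.
9^1 ≡ 9 (mod 59)
9^2 ≡ 9^2 = 81 ≡ 22 (mod 59)
9^4 ≡ 22^2 = 484 ≡ 12 (mod 59)
9^8 ≡ 12^2 = 144 ≡ 26 (mod 59)
9^16 ≡ 26^2 = 676 ≡ 27 (mod 59)
29 = 16 + 8 + 4 + 1 in binary powers of 2.
So 9^29 ≡ 27 · 26 · 12 · 9 ≡ 1 (mod 59).
Since 9^d ≡ 1 (mod 59), base 9 does not prove 59 composite.

1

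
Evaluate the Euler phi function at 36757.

Factor: 36757 = 7 · 59 · 89.
φ(36757) = (7−1) · (59−1) · (89−1) = 6 · 58 · 88 = 30624.

30624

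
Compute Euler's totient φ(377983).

Factor: 377983 = 31 · 89 · 137.
φ(377983) = (31−1) · (89−1) · (137−1) = 30 · 88 · 136 = 359040.

359040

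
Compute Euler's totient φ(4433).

Factor: 4433 = 11 · 13 · 31.
φ(4433) = (11−1) · (13−1) · (31−1) = 10 · 12 · 30 = 3600.

3600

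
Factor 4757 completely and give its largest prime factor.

4757 = 67 · 71
71 is prime.
So 4757 = 67 · 71; the largest prime factor is 71.

71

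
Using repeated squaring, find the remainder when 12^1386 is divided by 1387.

875

12^1 ≡ 12 (mod 1387)
12^2 ≡ 12^2 = 144 ≡ 144 (mod 1387)
12^4 ≡ 144^2 = 20736 ≡ 1318 (mod 1387)
12^8 ≡ 1318^2 = 1737124 ≡ 600 (mod 1387)
12^16 ≡ 600^2 = 360000 ≡ 767 (mod 1387)
12^32 ≡ 767^2 = 588289 ≡ 201 (mod 1387)
12^64 ≡ 201^2 = 40401 ≡ 178 (mod 1387)
12^128 ≡ 178^2 = 31684 ≡ 1170 (mod 1387)
12^256 ≡ 1170^2 = 1368900 ≡ 1318 (mod 1387)
12^512 ≡ 1318^2 = 1737124 ≡ 600 (mod 1387)
12^1024 ≡ 600^2 = 360000 ≡ 767 (mod 1387)
1386 = 1024 + 256 + 64 + 32 + 8 + 2 in binary powers of 2.
So 12^1386 ≡ 767 · 1318 · 178 · 201 · 600 · 144 ≡ 875 (mod 1387).
Since 875 ≠ 1, base 12 is a Fermat witness: 1387 is composite.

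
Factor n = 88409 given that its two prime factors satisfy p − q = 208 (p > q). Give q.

Since p = q + 208, we have 88409 = q(q + 208), so q² + 208q − 88409 = 0.
Discriminant: 208² + 4·88409 = 43264 + 353636 = 396900; √396900 = 630.
q = (−208 + 630)/2 = 211, and p = q + 208 = 419.
Check: 211 · 419 = 88409.

211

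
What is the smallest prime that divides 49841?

49841 is odd.
Digit sum 26, not divisible by 3.
Ends in 1: not divisible by 5.
7: 49841 = 7·7120 + 1
11: 49841 = 11·4531

11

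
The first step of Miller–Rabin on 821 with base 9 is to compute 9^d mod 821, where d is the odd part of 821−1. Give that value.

820

821 − 1 = 820 = 2^2 · 205, so d = 205.
9^1 ≡ 9 (mod 821)
9^2 ≡ 9^2 = 81 ≡ 81 (mod 821)
9^4 ≡ 81^2 = 6561 ≡ 814 (mod 821)
9^8 ≡ 814^2 = 662596 ≡ 49 (mod 821)
9^16 ≡ 49^2 = 2401 ≡ 759 (mod 821)
9^32 ≡ 759^2 = 576081 ≡ 560 (mod 821)
9^64 ≡ 560^2 = 313600 ≡ 799 (mod 821)
9^128 ≡ 799^2 = 638401 ≡ 484 (mod 821)
205 = 128 + 64 + 8 + 4 + 1 in binary powers of 2.
So 9^205 ≡ 484 · 799 · 49 · 814 · 9 ≡ 820 (mod 821).
Since 9^d ≡ 820 (mod 821), base 9 does not prove 821 composite.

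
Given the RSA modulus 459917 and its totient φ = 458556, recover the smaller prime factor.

φ(n) = (p−1)(q−1) = n − (p+q) + 1, so p + q = 459917 − 458556 + 1 = 1362.
p and q are the roots of t² − 1362t + 459917 = 0.
Discriminant: 1362² − 4·459917 = 1855044 − 1839668 = 15376; √15376 = 124.
q = (1362 − 124)/2 = 619, p = (1362 + 124)/2 = 743.
Check: 619 · 743 = 459917.

619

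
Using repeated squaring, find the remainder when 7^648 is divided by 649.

7^1 ≡ 7 (mod 649)
7^2 ≡ 7^2 = 49 ≡ 49 (mod 649)
7^4 ≡ 49^2 = 2401 ≡ 454 (mod 649)
7^8 ≡ 454^2 = 206116 ≡ 383 (mod 649)
7^16 ≡ 383^2 = 146689 ≡ 15 (mod 649)
7^32 ≡ 15^2 = 225 ≡ 225 (mod 649)
7^64 ≡ 225^2 = 50625 ≡ 3 (mod 649)
7^128 ≡ 3^2 = 9 ≡ 9 (mod 649)
7^256 ≡ 9^2 = 81 ≡ 81 (mod 649)
7^512 ≡ 81^2 = 6561 ≡ 71 (mod 649)
648 = 512 + 128 + 8 in binary powers of 2.
So 7^648 ≡ 71 · 9 · 383 ≡ 64 (mod 649).
Since 64 ≠ 1, base 7 is a Fermat witness: 649 is composite.

64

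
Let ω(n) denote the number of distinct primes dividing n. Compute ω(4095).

4095 = 3^2 · 455
455 = 5 · 91
91 = 7 · 13
4095 = 3^2 · 5 · 7 · 13, which has 4 distinct prime factors.

4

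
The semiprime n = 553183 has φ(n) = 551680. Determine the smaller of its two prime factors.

φ(n) = (p−1)(q−1) = n − (p+q) + 1, so p + q = 553183 − 551680 + 1 = 1504.
p and q are the roots of t² − 1504t + 553183 = 0.
Discriminant: 1504² − 4·553183 = 2262016 − 2212732 = 49284; √49284 = 222.
q = (1504 − 222)/2 = 641, p = (1504 + 222)/2 = 863.
Check: 641 · 863 = 553183.

641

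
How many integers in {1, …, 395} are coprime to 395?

Factor: 395 = 5 · 79.
φ(395) = (5−1) · (79−1) = 4 · 78 = 312.

312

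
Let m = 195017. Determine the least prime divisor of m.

23

195017 is odd.
Digit sum 23, not divisible by 3.
Ends in 7: not divisible by 5.
7: 195017 = 7·27859 + 4
11: 195017 = 11·17728 + 9
13: 195017 = 13·15001 + 4
17: 195017 = 17·11471 + 10
19: 195017 = 19·10264 + 1
23: 195017 = 23·8479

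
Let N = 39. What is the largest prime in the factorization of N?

13

39 = 3 · 13
13 is prime.
So 39 = 3 · 13; the largest prime factor is 13.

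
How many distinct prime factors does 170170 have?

6

170170 = 2 · 85085
85085 = 5 · 17017
17017 = 7 · 2431
2431 = 11 · 221
221 = 13 · 17
170170 = 2 · 5 · 7 · 11 · 13 · 17, which has 6 distinct prime factors.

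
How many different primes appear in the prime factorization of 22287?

22287 = 3 · 7429
7429 = 17 · 437
437 = 19 · 23
22287 = 3 · 17 · 19 · 23, which has 4 distinct prime factors.

4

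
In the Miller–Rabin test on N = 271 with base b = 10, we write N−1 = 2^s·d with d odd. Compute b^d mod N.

1

271 − 1 = 270 = 2^1 · 135, so d = 135.
10^1 ≡ 10 (mod 271)
10^2 ≡ 10^2 = 100 ≡ 100 (mod 271)
10^4 ≡ 100^2 = 10000 ≡ 244 (mod 271)
10^8 ≡ 244^2 = 59536 ≡ 187 (mod 271)
10^16 ≡ 187^2 = 34969 ≡ 10 (mod 271)
10^32 ≡ 10^2 = 100 ≡ 100 (mod 271)
10^64 ≡ 100^2 = 10000 ≡ 244 (mod 271)
10^128 ≡ 244^2 = 59536 ≡ 187 (mod 271)
135 = 128 + 4 + 2 + 1 in binary powers of 2.
So 10^135 ≡ 187 · 244 · 100 · 10 ≡ 1 (mod 271).
Since 10^d ≡ 1 (mod 271), base 10 does not prove 271 composite.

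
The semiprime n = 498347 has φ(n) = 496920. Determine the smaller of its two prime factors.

φ(n) = (p−1)(q−1) = n − (p+q) + 1, so p + q = 498347 − 496920 + 1 = 1428.
p and q are the roots of t² − 1428t + 498347 = 0.
Discriminant: 1428² − 4·498347 = 2039184 − 1993388 = 45796; √45796 = 214.
q = (1428 − 214)/2 = 607, p = (1428 + 214)/2 = 821.
Check: 607 · 821 = 498347.

607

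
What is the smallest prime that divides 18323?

18323 is odd.
Digit sum 17, not divisible by 3.
Ends in 3: not divisible by 5.
7: 18323 = 7·2617 + 4
11: 18323 = 11·1665 + 8
13: 18323 = 13·1409 + 6
17: 18323 = 17·1077 + 14
19: 18323 = 19·964 + 7
23: 18323 = 23·796 + 15
29: 18323 = 29·631 + 24
31: 18323 = 31·591 + 2
37: 18323 = 37·495 + 8
41: 18323 = 41·446 + 37
43: 18323 = 43·426 + 5
47: 18323 = 47·389 + 40
53: 18323 = 53·345 + 38
59: 18323 = 59·310 + 33
61: 18323 = 61·300 + 23
67: 18323 = 67·273 + 32
71: 18323 = 71·258 + 5
73: 18323 = 73·251

73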